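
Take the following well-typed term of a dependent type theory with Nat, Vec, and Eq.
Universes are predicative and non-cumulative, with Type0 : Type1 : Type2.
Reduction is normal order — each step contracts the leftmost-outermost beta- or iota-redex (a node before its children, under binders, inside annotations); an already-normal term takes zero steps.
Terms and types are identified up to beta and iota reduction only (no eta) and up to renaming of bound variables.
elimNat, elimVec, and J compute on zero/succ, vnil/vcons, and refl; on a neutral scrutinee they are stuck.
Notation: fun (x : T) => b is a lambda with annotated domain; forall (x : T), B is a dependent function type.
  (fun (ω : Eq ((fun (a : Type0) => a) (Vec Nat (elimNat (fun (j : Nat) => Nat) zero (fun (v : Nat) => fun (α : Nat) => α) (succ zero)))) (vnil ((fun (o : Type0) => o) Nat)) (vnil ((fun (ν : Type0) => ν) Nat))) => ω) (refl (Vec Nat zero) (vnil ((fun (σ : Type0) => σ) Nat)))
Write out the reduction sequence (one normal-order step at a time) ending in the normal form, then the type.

reduction (normal order):
  (fun (ω : Eq ((fun (a : Type0) => a) (Vec Nat (elimNat (fun (j : Nat) => Nat) zero (fun (v : Nat) => fun (α : Nat) => α) (succ zero)))) (vnil ((fun (o : Type0) => o) Nat)) (vnil ((fun (ν : Type0) => ν) Nat))) => ω) (refl (Vec Nat zero) (vnil ((fun (σ : Type0) => σ) Nat)))
  ~> refl (Vec Nat zero) (vnil ((fun (ω : Type0) => ω) Nat))
  ~> refl (Vec Nat zero) (vnil Nat)
the term's type:
  Eq (Vec Nat zero) (vnil Nat) (vnil Nat)


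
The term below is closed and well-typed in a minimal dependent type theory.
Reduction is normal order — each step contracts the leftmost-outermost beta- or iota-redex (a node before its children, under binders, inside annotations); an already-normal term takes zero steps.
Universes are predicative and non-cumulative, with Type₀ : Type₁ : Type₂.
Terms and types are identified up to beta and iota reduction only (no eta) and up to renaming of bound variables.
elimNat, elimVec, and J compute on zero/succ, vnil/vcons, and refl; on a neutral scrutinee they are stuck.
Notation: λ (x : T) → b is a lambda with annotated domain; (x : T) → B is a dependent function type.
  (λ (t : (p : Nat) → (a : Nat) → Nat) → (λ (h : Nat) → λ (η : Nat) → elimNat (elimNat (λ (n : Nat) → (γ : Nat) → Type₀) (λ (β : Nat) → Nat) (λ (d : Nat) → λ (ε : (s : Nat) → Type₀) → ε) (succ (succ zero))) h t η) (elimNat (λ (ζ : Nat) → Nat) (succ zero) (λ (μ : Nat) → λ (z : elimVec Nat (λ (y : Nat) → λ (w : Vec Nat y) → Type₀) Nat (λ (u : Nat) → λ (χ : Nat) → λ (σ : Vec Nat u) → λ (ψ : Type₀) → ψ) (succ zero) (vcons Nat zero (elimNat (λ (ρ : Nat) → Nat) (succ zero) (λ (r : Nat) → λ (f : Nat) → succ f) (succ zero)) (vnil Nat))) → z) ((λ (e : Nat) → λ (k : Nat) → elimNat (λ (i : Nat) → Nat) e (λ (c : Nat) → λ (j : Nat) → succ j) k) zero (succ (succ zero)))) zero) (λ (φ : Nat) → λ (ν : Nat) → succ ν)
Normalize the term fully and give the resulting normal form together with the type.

resulting normal form:
  succ zero
type:
  Nat
observation: contracting a beta-redex first, the term normalizes in 26 steps.


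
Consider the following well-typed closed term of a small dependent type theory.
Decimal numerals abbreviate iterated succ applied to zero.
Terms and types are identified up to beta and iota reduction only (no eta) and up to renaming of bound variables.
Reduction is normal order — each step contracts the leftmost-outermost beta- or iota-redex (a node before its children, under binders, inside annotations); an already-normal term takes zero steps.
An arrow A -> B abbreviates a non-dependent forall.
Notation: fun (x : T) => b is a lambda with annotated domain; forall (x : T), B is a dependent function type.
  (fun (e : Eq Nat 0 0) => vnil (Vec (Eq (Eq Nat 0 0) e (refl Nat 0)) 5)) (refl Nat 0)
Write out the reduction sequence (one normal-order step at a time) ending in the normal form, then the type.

normal-order reduction:
  (fun (e : Eq Nat 0 0) => vnil (Vec (Eq (Eq Nat 0 0) e (refl Nat 0)) 5)) (refl Nat 0)
  ~> vnil (Vec (Eq (Eq Nat 0 0) (refl Nat 0) (refl Nat 0)) 5)
type:
  Vec (Vec (Eq (Eq Nat 0 0) (refl Nat 0) (refl Nat 0)) 5) 0


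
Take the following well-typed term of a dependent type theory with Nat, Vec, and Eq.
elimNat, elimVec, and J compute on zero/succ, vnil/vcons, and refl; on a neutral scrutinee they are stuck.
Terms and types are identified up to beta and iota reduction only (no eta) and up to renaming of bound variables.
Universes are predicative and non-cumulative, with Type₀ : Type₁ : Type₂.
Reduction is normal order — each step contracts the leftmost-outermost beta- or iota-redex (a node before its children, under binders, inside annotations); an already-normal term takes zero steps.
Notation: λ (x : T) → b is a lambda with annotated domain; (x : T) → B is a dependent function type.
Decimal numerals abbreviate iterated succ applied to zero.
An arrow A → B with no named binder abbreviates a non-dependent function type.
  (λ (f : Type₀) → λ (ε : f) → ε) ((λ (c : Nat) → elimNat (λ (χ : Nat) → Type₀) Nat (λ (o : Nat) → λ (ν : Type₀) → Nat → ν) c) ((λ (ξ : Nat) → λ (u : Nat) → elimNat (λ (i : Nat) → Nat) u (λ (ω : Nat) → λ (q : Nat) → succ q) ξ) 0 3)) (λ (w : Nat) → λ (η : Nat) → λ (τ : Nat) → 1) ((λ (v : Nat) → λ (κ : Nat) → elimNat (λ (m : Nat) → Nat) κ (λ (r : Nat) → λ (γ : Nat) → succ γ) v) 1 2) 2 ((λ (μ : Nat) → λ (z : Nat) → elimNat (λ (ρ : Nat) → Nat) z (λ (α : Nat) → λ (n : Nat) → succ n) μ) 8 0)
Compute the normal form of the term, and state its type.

resulting normal form:
  1
inferred type:
  Nat
observation: 5 normal-order steps separate the term from its normal form.


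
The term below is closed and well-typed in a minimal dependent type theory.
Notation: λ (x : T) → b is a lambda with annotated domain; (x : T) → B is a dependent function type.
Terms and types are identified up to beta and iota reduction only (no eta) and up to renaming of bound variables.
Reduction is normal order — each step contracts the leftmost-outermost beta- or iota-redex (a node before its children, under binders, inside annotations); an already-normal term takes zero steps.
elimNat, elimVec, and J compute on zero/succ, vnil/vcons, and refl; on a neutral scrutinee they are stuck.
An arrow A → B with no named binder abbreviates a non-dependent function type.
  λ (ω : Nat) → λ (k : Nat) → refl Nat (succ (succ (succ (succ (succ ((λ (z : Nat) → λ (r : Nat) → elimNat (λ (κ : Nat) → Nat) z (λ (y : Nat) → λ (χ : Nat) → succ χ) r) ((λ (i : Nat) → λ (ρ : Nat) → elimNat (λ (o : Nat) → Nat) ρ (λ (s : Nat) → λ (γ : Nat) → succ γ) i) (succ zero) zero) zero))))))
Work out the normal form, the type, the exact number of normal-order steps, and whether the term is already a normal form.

normal form:
  λ (ω : Nat) → λ (k : Nat) → refl Nat (succ (succ (succ (succ (succ (succ zero))))))
inferred type:
  Nat → Nat → Eq Nat (succ (succ (succ (succ (succ (succ zero)))))) (succ (succ (succ (succ (succ (succ zero))))))
normal-order step count: 9
started in normal form: no
first redex: a beta-redex


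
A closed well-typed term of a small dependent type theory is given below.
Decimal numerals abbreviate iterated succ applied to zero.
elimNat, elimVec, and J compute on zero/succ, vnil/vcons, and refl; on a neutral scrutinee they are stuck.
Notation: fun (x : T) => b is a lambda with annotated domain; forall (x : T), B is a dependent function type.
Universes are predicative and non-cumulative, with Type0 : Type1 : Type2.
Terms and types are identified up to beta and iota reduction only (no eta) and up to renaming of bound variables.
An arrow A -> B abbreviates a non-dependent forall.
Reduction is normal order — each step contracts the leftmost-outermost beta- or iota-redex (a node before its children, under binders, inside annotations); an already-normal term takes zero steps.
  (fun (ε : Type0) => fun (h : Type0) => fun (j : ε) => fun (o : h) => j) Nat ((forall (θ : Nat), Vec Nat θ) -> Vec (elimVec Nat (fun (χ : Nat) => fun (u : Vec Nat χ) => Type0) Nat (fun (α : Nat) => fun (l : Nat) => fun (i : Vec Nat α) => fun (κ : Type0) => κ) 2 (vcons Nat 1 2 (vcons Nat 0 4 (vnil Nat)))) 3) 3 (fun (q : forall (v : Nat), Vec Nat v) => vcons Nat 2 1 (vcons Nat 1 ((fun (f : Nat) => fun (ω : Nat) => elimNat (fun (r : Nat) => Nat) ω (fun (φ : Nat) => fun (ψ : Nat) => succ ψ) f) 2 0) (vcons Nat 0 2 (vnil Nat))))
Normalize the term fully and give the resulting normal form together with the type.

normal form:
  3
type:
  Nat
observation: reduction starts at a beta-redex, and 4 normal-order steps reach the normal form.


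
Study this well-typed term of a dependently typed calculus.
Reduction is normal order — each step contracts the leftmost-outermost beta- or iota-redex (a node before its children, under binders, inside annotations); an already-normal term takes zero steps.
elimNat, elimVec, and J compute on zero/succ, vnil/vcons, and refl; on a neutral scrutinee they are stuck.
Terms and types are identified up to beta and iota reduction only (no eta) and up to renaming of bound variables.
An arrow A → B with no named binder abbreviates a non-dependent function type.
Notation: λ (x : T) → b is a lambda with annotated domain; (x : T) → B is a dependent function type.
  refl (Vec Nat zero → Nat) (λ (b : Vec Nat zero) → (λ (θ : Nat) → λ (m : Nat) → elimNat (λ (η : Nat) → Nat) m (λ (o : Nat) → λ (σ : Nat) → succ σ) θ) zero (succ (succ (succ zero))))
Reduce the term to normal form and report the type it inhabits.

resulting normal form:
  refl (Vec Nat zero → Nat) (λ (b : Vec Nat zero) → succ (succ (succ zero)))
type:
  Eq (Vec Nat zero → Nat) (λ (b : Vec Nat zero) → succ (succ (succ zero))) (λ (θ : Vec Nat zero) → succ (succ (succ zero)))
observation: the first redex contracted is a beta-redex; the normal form is reached in 3 normal-order steps.


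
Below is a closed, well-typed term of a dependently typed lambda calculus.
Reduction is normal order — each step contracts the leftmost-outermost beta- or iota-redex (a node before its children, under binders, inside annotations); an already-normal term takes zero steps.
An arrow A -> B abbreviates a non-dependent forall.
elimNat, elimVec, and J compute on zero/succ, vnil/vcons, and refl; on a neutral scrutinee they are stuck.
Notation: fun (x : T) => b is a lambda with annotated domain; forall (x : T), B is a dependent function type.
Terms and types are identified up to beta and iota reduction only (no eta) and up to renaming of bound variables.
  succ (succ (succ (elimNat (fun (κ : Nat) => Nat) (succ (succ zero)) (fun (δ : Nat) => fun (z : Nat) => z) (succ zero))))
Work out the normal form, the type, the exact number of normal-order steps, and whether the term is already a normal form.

normal form:
  succ (succ (succ (succ (succ zero))))
type:
  Nat
normal-order step count: 4
started in normal form: no
first redex: an elimNat iota-redex


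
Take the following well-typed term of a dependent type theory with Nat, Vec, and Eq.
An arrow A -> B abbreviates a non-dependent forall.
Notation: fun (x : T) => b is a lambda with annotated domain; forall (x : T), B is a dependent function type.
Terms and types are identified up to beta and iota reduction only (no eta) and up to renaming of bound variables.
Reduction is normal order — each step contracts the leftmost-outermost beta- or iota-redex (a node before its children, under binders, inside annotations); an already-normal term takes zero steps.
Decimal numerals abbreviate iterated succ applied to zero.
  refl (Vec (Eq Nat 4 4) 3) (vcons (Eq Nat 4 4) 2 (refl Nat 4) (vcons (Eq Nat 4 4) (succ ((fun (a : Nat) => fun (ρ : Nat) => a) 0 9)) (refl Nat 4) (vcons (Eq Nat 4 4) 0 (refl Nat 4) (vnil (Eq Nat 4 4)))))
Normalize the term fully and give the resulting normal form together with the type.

reduced normal form:
  refl (Vec (Eq Nat 4 4) 3) (vcons (Eq Nat 4 4) 2 (refl Nat 4) (vcons (Eq Nat 4 4) 1 (refl Nat 4) (vcons (Eq Nat 4 4) 0 (refl Nat 4) (vnil (Eq Nat 4 4)))))
type:
  Eq (Vec (Eq Nat 4 4) 3) (vcons (Eq Nat 4 4) 2 (refl Nat 4) (vcons (Eq Nat 4 4) 1 (refl Nat 4) (vcons (Eq Nat 4 4) 0 (refl Nat 4) (vnil (Eq Nat 4 4))))) (vcons (Eq Nat 4 4) 2 (refl Nat 4) (vcons (Eq Nat 4 4) 1 (refl Nat 4) (vcons (Eq Nat 4 4) 0 (refl Nat 4) (vnil (Eq Nat 4 4)))))
observation: 2 normal-order steps separate the term from its normal form.


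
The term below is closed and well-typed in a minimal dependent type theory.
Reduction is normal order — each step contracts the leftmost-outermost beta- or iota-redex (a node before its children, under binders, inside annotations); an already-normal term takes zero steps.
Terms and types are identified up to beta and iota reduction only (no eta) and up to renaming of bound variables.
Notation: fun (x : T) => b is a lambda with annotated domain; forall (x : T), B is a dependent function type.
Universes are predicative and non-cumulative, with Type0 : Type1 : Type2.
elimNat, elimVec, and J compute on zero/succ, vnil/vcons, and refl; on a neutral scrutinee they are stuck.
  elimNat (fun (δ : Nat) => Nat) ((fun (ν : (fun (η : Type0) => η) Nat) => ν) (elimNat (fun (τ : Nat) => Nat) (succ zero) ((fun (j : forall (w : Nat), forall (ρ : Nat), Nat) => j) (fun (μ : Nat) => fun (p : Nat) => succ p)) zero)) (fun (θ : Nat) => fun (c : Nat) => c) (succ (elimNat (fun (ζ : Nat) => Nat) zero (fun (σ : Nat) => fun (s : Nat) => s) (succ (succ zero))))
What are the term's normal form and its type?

reduced normal form:
  succ zero
type:
  Nat
observation: the term reaches its normal form after 13 normal-order steps.


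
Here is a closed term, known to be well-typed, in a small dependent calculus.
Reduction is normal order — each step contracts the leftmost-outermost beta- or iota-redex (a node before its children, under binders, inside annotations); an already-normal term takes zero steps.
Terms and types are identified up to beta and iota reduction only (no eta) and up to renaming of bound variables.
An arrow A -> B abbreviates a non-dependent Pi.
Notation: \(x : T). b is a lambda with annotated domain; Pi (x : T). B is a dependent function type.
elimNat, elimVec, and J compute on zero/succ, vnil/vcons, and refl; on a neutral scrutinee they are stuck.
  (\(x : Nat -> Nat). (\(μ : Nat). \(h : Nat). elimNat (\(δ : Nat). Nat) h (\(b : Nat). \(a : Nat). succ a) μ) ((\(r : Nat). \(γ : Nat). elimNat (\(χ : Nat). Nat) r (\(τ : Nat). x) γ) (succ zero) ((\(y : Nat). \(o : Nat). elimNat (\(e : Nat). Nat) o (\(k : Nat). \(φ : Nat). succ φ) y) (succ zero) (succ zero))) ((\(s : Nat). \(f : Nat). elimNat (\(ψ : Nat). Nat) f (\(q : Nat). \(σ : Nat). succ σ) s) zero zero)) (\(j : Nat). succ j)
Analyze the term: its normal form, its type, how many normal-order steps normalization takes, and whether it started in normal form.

normal form:
  succ (succ (succ zero))
type:
  Nat
steps to reach normal form (normal order): 31
already normal: no
first contracted redex: a beta-redex


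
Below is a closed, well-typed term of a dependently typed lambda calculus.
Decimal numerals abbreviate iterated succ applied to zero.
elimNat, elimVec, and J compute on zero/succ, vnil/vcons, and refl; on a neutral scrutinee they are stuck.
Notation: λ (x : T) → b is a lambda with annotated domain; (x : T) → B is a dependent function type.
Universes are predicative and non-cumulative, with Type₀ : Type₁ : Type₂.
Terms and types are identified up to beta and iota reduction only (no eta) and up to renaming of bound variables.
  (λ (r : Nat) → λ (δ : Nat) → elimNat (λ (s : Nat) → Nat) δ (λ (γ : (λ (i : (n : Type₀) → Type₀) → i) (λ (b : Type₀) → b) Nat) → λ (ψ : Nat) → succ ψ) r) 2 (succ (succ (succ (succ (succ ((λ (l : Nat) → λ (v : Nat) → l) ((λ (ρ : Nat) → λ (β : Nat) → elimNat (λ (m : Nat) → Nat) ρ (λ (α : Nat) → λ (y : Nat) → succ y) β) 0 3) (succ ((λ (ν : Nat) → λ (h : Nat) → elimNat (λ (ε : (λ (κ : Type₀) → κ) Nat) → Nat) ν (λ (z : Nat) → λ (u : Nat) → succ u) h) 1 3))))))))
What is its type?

the term's type:
  Nat


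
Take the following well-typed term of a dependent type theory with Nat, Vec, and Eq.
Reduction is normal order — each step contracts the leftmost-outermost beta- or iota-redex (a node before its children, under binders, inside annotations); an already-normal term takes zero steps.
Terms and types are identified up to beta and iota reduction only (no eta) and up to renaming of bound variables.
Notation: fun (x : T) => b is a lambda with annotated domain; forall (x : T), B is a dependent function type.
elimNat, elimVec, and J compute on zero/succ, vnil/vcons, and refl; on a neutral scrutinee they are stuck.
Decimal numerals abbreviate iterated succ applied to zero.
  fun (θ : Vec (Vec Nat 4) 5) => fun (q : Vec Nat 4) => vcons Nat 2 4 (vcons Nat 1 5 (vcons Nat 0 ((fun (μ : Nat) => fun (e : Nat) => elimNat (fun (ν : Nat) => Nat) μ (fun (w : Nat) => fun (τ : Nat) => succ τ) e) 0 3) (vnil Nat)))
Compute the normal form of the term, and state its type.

normal form:
  fun (θ : Vec (Vec Nat 4) 5) => fun (q : Vec Nat 4) => vcons Nat 2 4 (vcons Nat 1 5 (vcons Nat 0 3 (vnil Nat)))
type:
  forall (θ : Vec (Vec Nat 4) 5), forall (q : Vec Nat 4), Vec Nat 3


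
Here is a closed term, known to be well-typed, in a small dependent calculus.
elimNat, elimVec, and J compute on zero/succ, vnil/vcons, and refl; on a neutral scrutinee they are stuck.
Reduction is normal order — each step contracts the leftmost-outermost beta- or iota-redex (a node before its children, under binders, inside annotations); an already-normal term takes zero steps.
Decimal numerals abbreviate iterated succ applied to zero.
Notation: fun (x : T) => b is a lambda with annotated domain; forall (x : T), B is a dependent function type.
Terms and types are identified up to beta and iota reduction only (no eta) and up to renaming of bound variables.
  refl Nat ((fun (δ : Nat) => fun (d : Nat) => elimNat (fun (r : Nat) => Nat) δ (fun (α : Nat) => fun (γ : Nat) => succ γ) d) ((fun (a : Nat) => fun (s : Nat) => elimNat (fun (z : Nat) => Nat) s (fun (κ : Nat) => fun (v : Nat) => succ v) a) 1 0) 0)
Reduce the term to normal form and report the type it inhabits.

normal form:
  refl Nat 1
the term's type:
  Eq Nat 1 1
observation: the first redex contracted is a beta-redex; the normal form is reached in 9 normal-order steps.


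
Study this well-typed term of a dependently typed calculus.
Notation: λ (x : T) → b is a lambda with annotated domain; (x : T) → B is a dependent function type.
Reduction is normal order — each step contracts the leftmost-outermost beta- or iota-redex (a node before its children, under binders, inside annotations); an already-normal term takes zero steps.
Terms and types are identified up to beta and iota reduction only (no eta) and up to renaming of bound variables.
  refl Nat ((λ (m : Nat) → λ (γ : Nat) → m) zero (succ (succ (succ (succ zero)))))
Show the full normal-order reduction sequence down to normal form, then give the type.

normal-order reduction:
  refl Nat ((λ (m : Nat) → λ (γ : Nat) → m) zero (succ (succ (succ (succ zero)))))
  ~> refl Nat ((λ (m : Nat) → zero) (succ (succ (succ (succ zero)))))
  ~> refl Nat zero
the term's type:
  Eq Nat zero zero


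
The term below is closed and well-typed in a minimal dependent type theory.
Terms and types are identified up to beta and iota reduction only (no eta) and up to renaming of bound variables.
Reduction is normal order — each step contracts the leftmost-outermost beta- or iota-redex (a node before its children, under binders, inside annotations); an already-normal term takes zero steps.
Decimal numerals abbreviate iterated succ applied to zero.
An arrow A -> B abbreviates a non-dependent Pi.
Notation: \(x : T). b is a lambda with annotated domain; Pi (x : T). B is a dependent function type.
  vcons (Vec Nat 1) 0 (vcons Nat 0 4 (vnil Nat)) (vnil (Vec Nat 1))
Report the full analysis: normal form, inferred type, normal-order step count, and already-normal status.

reduced normal form:
  vcons (Vec Nat 1) 0 (vcons Nat 0 4 (vnil Nat)) (vnil (Vec Nat 1))
the term's type:
  Vec (Vec Nat 1) 1
reduction steps (normal order): 0
already normal: yes


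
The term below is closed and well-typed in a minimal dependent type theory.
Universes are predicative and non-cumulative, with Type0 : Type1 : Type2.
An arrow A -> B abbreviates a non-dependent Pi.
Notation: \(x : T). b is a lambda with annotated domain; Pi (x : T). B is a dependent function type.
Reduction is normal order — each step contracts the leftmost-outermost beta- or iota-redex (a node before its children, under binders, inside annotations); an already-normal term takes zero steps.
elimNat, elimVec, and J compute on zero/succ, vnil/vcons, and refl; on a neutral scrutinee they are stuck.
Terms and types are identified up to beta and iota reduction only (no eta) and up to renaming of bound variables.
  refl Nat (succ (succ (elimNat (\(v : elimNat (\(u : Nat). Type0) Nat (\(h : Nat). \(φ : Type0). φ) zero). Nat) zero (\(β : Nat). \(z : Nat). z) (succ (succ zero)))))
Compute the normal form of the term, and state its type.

resulting normal form:
  refl Nat (succ (succ zero))
type:
  Eq Nat (succ (succ zero)) (succ (succ zero))


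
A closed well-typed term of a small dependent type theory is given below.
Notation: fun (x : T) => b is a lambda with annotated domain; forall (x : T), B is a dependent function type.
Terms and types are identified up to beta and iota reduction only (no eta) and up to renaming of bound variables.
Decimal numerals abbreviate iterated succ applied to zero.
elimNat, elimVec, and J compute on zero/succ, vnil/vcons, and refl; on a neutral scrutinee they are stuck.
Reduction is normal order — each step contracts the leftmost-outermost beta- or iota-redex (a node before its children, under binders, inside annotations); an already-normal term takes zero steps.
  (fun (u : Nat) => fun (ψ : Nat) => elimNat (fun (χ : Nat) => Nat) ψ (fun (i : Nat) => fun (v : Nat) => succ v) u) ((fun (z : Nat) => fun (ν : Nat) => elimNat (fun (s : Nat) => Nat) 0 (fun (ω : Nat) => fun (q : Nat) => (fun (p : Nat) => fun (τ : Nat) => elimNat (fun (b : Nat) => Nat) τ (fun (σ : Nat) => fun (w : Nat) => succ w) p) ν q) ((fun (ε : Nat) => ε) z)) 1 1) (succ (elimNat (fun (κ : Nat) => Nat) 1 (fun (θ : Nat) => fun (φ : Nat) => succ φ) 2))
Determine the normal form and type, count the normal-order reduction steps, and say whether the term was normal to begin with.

resulting normal form:
  5
type:
  Nat
normal-order step count: 26
already normal: no
first redex: a beta-redex


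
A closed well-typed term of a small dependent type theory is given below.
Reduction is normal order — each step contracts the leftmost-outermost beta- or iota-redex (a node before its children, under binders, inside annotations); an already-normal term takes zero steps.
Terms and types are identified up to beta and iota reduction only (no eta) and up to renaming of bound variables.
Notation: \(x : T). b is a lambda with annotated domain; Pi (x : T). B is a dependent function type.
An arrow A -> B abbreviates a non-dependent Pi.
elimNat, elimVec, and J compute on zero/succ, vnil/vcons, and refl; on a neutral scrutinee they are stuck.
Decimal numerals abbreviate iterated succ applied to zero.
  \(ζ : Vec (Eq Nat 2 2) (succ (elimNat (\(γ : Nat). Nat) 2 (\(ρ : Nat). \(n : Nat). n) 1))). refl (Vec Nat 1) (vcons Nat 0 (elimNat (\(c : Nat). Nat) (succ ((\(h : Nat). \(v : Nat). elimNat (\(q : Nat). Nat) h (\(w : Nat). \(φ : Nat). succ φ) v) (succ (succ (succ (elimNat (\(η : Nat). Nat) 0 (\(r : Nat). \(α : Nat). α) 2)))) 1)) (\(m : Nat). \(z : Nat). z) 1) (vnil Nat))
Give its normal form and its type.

normal form:
  \(ζ : Vec (Eq Nat 2 2) 3). refl (Vec Nat 1) (vcons Nat 0 5 (vnil Nat))
inferred type:
  Vec (Eq Nat 2 2) 3 -> Eq (Vec Nat 1) (vcons Nat 0 5 (vnil Nat)) (vcons Nat 0 5 (vnil Nat))


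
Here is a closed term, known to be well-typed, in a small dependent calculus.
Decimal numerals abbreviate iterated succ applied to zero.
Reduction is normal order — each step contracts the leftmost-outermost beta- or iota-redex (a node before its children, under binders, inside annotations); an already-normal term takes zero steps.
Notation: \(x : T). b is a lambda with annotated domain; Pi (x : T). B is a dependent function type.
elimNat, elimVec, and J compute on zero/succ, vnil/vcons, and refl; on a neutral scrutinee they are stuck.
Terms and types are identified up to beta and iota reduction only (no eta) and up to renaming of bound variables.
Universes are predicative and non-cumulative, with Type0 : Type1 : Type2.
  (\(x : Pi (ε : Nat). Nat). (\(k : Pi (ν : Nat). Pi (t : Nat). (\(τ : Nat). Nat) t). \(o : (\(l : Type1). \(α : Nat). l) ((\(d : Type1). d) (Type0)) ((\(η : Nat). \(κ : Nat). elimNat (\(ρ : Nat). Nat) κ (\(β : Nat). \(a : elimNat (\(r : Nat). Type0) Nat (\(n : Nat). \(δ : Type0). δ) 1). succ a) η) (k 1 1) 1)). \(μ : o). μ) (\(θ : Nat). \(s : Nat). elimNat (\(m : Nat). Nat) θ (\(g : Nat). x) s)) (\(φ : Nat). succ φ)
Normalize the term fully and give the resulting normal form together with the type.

resulting normal form:
  \(x : Type0). \(ε : x). ε
type:
  Pi (x : Type0). Pi (ε : x). x
observation: the leftmost-outermost redex is a beta-redex, and normalization takes 5 steps.


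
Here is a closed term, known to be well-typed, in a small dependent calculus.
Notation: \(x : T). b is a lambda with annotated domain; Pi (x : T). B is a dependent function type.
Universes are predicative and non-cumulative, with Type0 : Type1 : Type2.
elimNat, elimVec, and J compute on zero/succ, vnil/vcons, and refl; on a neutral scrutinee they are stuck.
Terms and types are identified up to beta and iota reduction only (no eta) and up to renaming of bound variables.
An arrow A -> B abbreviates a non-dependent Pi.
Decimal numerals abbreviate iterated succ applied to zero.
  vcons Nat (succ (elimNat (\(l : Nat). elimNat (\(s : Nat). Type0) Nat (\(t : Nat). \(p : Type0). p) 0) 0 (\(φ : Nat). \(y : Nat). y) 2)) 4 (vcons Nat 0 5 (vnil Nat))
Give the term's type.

type:
  Vec Nat 2


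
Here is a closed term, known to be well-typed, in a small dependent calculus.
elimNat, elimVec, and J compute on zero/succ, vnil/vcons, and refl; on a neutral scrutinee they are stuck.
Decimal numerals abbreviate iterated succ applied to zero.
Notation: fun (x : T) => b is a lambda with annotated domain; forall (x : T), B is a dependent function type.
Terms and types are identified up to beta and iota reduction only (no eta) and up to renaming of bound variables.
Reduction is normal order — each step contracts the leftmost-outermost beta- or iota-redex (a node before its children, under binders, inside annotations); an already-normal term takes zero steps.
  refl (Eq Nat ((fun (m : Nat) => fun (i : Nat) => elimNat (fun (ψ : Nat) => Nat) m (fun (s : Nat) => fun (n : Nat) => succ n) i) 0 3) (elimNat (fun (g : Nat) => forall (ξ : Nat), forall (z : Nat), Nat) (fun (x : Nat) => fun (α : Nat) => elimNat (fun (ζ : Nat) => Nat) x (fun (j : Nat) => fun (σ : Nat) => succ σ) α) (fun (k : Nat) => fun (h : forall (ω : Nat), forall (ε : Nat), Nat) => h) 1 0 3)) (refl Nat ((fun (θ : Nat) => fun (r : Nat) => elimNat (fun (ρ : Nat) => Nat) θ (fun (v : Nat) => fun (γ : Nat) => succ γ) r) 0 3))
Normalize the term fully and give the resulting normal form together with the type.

normal form:
  refl (Eq Nat 3 3) (refl Nat 3)
the term's type:
  Eq (Eq Nat 3 3) (refl Nat 3) (refl Nat 3)


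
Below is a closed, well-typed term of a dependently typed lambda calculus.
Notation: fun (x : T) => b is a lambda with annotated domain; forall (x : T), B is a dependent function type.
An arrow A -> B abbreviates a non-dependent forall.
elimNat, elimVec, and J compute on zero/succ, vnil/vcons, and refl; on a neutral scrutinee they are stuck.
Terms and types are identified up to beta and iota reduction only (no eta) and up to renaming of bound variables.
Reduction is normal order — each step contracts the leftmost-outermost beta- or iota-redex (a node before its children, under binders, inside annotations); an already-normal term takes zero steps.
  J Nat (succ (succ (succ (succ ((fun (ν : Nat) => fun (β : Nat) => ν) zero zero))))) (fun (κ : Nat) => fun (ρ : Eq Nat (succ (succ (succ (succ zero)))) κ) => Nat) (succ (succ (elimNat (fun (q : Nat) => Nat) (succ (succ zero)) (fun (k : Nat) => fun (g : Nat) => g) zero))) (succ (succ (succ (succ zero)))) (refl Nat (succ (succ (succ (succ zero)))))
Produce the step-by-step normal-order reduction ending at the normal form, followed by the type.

normal-order reduction:
  J Nat (succ (succ (succ (succ ((fun (ν : Nat) => fun (β : Nat) => ν) zero zero))))) (fun (κ : Nat) => fun (ρ : Eq Nat (succ (succ (succ (succ zero)))) κ) => Nat) (succ (succ (elimNat (fun (q : Nat) => Nat) (succ (succ zero)) (fun (k : Nat) => fun (g : Nat) => g) zero))) (succ (succ (succ (succ zero)))) (refl Nat (succ (succ (succ (succ zero)))))
  ~> succ (succ (elimNat (fun (ν : Nat) => Nat) (succ (succ zero)) (fun (β : Nat) => fun (κ : Nat) => κ) zero))
  ~> succ (succ (succ (succ zero)))
inferred type:
  Nat


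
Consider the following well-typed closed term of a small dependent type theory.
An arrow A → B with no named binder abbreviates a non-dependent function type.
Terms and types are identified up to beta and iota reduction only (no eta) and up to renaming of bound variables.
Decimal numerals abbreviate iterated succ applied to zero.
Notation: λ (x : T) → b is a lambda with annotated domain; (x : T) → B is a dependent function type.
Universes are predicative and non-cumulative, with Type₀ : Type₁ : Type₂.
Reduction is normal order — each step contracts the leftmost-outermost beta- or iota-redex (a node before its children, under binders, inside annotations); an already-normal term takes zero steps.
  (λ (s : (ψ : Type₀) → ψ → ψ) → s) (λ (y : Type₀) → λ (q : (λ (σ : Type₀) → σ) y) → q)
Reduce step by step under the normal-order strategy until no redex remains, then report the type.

normal-order reduction:
  (λ (s : (ψ : Type₀) → ψ → ψ) → s) (λ (y : Type₀) → λ (q : (λ (σ : Type₀) → σ) y) → q)
  ~> λ (s : Type₀) → λ (ψ : (λ (y : Type₀) → y) s) → ψ
  ~> λ (s : Type₀) → λ (ψ : s) → ψ
the term's type:
  (s : Type₀) → s → s


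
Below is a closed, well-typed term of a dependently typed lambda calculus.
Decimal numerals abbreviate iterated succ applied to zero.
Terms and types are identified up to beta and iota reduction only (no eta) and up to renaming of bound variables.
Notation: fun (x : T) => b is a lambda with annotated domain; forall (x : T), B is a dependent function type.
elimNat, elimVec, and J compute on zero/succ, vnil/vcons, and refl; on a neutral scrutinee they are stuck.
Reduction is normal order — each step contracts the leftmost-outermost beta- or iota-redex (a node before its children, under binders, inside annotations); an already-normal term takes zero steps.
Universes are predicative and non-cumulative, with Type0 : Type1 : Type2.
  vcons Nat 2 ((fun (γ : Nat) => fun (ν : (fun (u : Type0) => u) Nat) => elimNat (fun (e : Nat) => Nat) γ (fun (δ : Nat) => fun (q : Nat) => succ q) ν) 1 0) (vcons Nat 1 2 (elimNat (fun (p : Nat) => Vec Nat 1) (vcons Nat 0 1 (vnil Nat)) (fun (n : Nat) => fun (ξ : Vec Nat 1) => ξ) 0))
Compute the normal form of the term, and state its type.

resulting normal form:
  vcons Nat 2 1 (vcons Nat 1 2 (vcons Nat 0 1 (vnil Nat)))
the term's type:
  Vec Nat 3
observation: contracting a beta-redex first, the term normalizes in 4 steps.


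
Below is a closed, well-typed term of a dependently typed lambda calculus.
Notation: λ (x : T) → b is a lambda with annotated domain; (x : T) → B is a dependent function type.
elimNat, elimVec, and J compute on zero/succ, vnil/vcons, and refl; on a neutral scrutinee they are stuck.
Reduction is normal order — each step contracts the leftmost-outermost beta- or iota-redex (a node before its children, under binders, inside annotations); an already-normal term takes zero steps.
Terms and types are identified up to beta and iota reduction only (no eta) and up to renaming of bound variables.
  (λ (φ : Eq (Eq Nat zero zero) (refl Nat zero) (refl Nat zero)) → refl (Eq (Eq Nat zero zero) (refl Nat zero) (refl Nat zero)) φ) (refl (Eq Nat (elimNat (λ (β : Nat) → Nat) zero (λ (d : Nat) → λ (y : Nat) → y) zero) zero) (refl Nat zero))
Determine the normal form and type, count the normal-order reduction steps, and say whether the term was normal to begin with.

reduced normal form:
  refl (Eq (Eq Nat zero zero) (refl Nat zero) (refl Nat zero)) (refl (Eq Nat zero zero) (refl Nat zero))
the term's type:
  Eq (Eq (Eq Nat zero zero) (refl Nat zero) (refl Nat zero)) (refl (Eq Nat zero zero) (refl Nat zero)) (refl (Eq Nat zero zero) (refl Nat zero))
normal-order step count: 2
already normal: no
first contracted redex: a beta-redex


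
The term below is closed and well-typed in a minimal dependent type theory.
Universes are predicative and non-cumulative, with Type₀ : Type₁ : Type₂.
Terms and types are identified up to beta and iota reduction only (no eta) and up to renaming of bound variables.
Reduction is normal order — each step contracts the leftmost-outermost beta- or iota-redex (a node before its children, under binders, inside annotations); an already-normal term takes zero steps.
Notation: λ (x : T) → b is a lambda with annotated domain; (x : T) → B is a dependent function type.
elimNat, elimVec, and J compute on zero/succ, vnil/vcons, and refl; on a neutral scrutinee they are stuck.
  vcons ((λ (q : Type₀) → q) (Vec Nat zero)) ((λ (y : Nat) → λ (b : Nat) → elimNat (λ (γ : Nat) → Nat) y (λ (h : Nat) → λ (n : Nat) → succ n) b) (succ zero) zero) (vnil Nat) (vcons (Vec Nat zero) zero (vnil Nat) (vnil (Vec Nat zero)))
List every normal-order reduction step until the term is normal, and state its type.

reduction (normal order):
  vcons ((λ (q : Type₀) → q) (Vec Nat zero)) ((λ (y : Nat) → λ (b : Nat) → elimNat (λ (γ : Nat) → Nat) y (λ (h : Nat) → λ (n : Nat) → succ n) b) (succ zero) zero) (vnil Nat) (vcons (Vec Nat zero) zero (vnil Nat) (vnil (Vec Nat zero)))
  ~> vcons (Vec Nat zero) ((λ (q : Nat) → λ (y : Nat) → elimNat (λ (b : Nat) → Nat) q (λ (γ : Nat) → λ (h : Nat) → succ h) y) (succ zero) zero) (vnil Nat) (vcons (Vec Nat zero) zero (vnil Nat) (vnil (Vec Nat zero)))
  ~> vcons (Vec Nat zero) ((λ (q : Nat) → elimNat (λ (y : Nat) → Nat) (succ zero) (λ (b : Nat) → λ (γ : Nat) → succ γ) q) zero) (vnil Nat) (vcons (Vec Nat zero) zero (vnil Nat) (vnil (Vec Nat zero)))
  ~> vcons (Vec Nat zero) (elimNat (λ (q : Nat) → Nat) (succ zero) (λ (y : Nat) → λ (b : Nat) → succ b) zero) (vnil Nat) (vcons (Vec Nat zero) zero (vnil Nat) (vnil (Vec Nat zero)))
  ~> vcons (Vec Nat zero) (succ zero) (vnil Nat) (vcons (Vec Nat zero) zero (vnil Nat) (vnil (Vec Nat zero)))
inferred type:
  Vec (Vec Nat zero) (succ (succ zero))


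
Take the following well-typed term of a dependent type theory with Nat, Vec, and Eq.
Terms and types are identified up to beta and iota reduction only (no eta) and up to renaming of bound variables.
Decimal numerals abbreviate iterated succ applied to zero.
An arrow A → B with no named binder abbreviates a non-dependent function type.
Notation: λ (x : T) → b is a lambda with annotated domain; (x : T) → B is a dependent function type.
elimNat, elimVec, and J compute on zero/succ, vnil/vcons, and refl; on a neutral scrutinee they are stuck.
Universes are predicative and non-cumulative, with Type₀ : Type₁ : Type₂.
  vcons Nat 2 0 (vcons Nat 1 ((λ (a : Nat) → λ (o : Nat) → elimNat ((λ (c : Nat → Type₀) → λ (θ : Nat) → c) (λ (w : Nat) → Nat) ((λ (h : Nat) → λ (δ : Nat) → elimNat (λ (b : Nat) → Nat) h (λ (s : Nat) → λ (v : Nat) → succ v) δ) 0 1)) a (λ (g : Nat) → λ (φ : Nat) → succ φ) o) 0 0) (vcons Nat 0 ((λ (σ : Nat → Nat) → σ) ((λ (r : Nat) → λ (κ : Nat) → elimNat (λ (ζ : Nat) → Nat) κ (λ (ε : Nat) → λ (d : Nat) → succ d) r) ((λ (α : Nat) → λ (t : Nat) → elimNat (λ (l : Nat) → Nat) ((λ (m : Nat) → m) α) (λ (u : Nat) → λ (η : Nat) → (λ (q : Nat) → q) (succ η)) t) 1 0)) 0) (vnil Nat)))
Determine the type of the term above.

type:
  Vec Nat 3


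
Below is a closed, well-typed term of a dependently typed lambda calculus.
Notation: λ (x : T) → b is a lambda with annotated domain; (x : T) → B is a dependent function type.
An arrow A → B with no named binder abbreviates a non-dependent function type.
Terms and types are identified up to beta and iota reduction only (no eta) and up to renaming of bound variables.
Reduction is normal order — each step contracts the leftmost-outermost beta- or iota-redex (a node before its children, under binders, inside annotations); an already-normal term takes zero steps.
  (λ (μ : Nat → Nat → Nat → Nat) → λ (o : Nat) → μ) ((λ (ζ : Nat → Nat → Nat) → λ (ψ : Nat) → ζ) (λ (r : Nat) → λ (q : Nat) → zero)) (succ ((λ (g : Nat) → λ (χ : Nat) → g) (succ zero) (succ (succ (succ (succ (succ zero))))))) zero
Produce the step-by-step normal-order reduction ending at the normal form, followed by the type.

normal-order reduction:
  (λ (μ : Nat → Nat → Nat → Nat) → λ (o : Nat) → μ) ((λ (ζ : Nat → Nat → Nat) → λ (ψ : Nat) → ζ) (λ (r : Nat) → λ (q : Nat) → zero)) (succ ((λ (g : Nat) → λ (χ : Nat) → g) (succ zero) (succ (succ (succ (succ (succ zero))))))) zero
  ~> (λ (μ : Nat) → (λ (o : Nat → Nat → Nat) → λ (ζ : Nat) → o) (λ (ψ : Nat) → λ (r : Nat) → zero)) (succ ((λ (q : Nat) → λ (g : Nat) → q) (succ zero) (succ (succ (succ (succ (succ zero))))))) zero
  ~> (λ (μ : Nat → Nat → Nat) → λ (o : Nat) → μ) (λ (ζ : Nat) → λ (ψ : Nat) → zero) zero
  ~> (λ (μ : Nat) → λ (o : Nat) → λ (ζ : Nat) → zero) zero
  ~> λ (μ : Nat) → λ (o : Nat) → zero
inferred type:
  Nat → Nat → Nat


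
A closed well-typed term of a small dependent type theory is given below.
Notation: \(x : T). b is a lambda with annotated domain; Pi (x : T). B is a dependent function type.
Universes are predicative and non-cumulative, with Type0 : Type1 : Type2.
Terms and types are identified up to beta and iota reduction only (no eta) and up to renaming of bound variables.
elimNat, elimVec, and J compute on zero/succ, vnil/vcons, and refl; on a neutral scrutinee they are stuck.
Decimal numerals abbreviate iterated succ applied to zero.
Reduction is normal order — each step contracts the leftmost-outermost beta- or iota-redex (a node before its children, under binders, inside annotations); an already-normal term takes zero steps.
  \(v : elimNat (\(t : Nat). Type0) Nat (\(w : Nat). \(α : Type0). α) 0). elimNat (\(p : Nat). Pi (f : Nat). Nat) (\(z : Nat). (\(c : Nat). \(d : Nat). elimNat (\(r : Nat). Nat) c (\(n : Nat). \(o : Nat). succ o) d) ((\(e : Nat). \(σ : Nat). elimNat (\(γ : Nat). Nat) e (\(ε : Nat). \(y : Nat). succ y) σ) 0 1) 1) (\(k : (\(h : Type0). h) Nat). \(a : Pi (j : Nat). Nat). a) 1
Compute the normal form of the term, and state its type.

resulting normal form:
  \(v : Nat). \(t : Nat). 2
inferred type:
  Pi (v : Nat). Pi (t : Nat). Nat


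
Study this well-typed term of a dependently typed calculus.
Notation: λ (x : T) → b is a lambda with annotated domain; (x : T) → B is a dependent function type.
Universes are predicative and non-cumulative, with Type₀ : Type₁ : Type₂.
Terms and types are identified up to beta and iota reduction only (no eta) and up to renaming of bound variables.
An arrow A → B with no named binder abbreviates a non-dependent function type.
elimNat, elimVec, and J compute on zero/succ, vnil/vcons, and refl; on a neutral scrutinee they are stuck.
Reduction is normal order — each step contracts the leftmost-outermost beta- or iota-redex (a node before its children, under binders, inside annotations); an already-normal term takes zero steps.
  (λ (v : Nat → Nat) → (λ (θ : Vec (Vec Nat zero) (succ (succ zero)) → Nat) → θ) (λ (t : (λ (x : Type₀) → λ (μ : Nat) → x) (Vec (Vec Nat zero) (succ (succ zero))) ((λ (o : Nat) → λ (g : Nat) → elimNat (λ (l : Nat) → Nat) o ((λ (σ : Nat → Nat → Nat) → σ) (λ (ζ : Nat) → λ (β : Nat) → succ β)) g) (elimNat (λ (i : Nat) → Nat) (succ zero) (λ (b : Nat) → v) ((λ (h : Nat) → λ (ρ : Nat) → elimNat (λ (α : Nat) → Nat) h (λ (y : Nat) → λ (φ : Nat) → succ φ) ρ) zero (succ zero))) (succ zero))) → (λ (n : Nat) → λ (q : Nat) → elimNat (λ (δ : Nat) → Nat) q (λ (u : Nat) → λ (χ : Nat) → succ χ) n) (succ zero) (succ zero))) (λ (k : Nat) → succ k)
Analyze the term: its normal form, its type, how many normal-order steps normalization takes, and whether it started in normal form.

reduced normal form:
  λ (v : Vec (Vec Nat zero) (succ (succ zero))) → succ (succ zero)
the term's type:
  Vec (Vec Nat zero) (succ (succ zero)) → Nat
reduction steps (normal order): 10
term was already normal: no
first contracted redex: a beta-redex
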